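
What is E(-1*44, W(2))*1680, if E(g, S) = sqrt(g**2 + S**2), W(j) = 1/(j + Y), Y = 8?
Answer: 168*sqrt(193601) ≈ 73920.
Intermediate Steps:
W(j) = 1/(8 + j) (W(j) = 1/(j + 8) = 1/(8 + j))
E(g, S) = sqrt(S**2 + g**2)
E(-1*44, W(2))*1680 = sqrt((1/(8 + 2))**2 + (-1*44)**2)*1680 = sqrt((1/10)**2 + (-44)**2)*1680 = sqrt((1/10)**2 + 1936)*1680 = sqrt(1/100 + 1936)*1680 = sqrt(193601/100)*1680 = (sqrt(193601)/10)*1680 = 168*sqrt(193601)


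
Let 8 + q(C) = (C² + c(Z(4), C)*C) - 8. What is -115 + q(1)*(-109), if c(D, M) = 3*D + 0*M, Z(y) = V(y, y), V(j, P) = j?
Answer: 212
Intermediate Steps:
Z(y) = y
c(D, M) = 3*D (c(D, M) = 3*D + 0 = 3*D)
q(C) = -16 + C² + 12*C (q(C) = -8 + ((C² + (3*4)*C) - 8) = -8 + ((C² + 12*C) - 8) = -8 + (-8 + C² + 12*C) = -16 + C² + 12*C)
-115 + q(1)*(-109) = -115 + (-16 + 1² + 12*1)*(-109) = -115 + (-16 + 1 + 12)*(-109) = -115 - 3*(-109) = -115 + 327 = 212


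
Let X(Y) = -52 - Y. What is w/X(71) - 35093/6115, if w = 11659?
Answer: -75611224/752145 ≈ -100.53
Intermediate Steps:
w/X(71) - 35093/6115 = 11659/(-52 - 1*71) - 35093/6115 = 11659/(-52 - 71) - 35093*1/6115 = 11659/(-123) - 35093/6115 = 11659*(-1/123) - 35093/6115 = -11659/123 - 35093/6115 = -75611224/752145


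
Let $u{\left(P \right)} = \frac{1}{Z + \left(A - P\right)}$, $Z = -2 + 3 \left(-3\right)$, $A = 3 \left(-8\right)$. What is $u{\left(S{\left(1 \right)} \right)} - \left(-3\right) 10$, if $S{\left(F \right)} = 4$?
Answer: $\frac{1169}{39} \approx 29.974$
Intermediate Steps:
$A = -24$
$Z = -11$ ($Z = -2 - 9 = -11$)
$u{\left(P \right)} = \frac{1}{-35 - P}$ ($u{\left(P \right)} = \frac{1}{-11 - \left(24 + P\right)} = \frac{1}{-35 - P}$)
$u{\left(S{\left(1 \right)} \right)} - \left(-3\right) 10 = - \frac{1}{35 + 4} - \left(-3\right) 10 = - \frac{1}{39} - -30 = \left(-1\right) \frac{1}{39} + 30 = - \frac{1}{39} + 30 = \frac{1169}{39}$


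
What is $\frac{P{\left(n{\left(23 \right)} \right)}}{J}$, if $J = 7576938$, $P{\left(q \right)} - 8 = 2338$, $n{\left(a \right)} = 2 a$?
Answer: $\frac{391}{1262823} \approx 0.00030962$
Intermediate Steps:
$P{\left(q \right)} = 2346$ ($P{\left(q \right)} = 8 + 2338 = 2346$)
$\frac{P{\left(n{\left(23 \right)} \right)}}{J} = \frac{2346}{7576938} = 2346 \cdot \frac{1}{7576938} = \frac{391}{1262823}$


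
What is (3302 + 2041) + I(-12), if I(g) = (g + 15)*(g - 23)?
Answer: 5238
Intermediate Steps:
I(g) = (-23 + g)*(15 + g) (I(g) = (15 + g)*(-23 + g) = (-23 + g)*(15 + g))
(3302 + 2041) + I(-12) = (3302 + 2041) + (-345 + (-12)² - 8*(-12)) = 5343 + (-345 + 144 + 96) = 5343 - 105 = 5238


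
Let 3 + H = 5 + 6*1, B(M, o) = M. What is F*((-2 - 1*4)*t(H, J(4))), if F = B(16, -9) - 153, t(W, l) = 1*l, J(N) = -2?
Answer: -1644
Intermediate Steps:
H = 8 (H = -3 + (5 + 6*1) = -3 + (5 + 6) = -3 + 11 = 8)
t(W, l) = l
F = -137 (F = 16 - 153 = -137)
F*((-2 - 1*4)*t(H, J(4))) = -137*(-2 - 1*4)*(-2) = -137*(-2 - 4)*(-2) = -(-822)*(-2) = -137*12 = -1644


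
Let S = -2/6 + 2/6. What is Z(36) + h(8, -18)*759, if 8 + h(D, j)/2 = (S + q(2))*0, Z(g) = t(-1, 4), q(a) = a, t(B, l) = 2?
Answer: -12142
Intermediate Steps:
S = 0 (S = -2*⅙ + 2*(⅙) = -⅓ + ⅓ = 0)
Z(g) = 2
h(D, j) = -16 (h(D, j) = -16 + 2*((0 + 2)*0) = -16 + 2*(2*0) = -16 + 2*0 = -16 + 0 = -16)
Z(36) + h(8, -18)*759 = 2 - 16*759 = 2 - 12144 = -12142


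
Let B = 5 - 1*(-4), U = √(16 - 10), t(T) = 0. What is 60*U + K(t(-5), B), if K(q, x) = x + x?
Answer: 18 + 60*√6 ≈ 164.97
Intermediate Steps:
U = √6 ≈ 2.4495
B = 9 (B = 5 + 4 = 9)
K(q, x) = 2*x
60*U + K(t(-5), B) = 60*√6 + 2*9 = 60*√6 + 18 = 18 + 60*√6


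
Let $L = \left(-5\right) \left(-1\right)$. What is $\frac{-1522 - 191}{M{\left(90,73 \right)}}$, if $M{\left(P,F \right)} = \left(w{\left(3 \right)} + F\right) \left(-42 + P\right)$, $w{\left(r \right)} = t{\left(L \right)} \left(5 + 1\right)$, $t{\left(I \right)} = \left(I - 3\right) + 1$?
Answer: $- \frac{571}{1456} \approx -0.39217$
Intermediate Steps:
$L = 5$
$t{\left(I \right)} = -2 + I$ ($t{\left(I \right)} = \left(-3 + I\right) + 1 = -2 + I$)
$w{\left(r \right)} = 18$ ($w{\left(r \right)} = \left(-2 + 5\right) \left(5 + 1\right) = 3 \cdot 6 = 18$)
$M{\left(P,F \right)} = \left(-42 + P\right) \left(18 + F\right)$ ($M{\left(P,F \right)} = \left(18 + F\right) \left(-42 + P\right) = \left(-42 + P\right) \left(18 + F\right)$)
$\frac{-1522 - 191}{M{\left(90,73 \right)}} = \frac{-1522 - 191}{-756 - 3066 + 18 \cdot 90 + 73 \cdot 90} = \frac{-1522 - 191}{-756 - 3066 + 1620 + 6570} = - \frac{1713}{4368} = \left(-1713\right) \frac{1}{4368} = - \frac{571}{1456}$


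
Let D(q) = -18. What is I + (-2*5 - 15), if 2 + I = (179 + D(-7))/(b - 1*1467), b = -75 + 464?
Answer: -4181/154 ≈ -27.149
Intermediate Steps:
b = 389
I = -331/154 (I = -2 + (179 - 18)/(389 - 1*1467) = -2 + 161/(389 - 1467) = -2 + 161/(-1078) = -2 + 161*(-1/1078) = -2 - 23/154 = -331/154 ≈ -2.1493)
I + (-2*5 - 15) = -331/154 + (-2*5 - 15) = -331/154 + (-10 - 15) = -331/154 - 25 = -4181/154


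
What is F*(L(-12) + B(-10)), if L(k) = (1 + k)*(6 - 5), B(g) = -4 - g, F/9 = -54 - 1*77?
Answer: 5895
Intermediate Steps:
F = -1179 (F = 9*(-54 - 1*77) = 9*(-54 - 77) = 9*(-131) = -1179)
L(k) = 1 + k (L(k) = (1 + k)*1 = 1 + k)
F*(L(-12) + B(-10)) = -1179*((1 - 12) + (-4 - 1*(-10))) = -1179*(-11 + (-4 + 10)) = -1179*(-11 + 6) = -1179*(-5) = 5895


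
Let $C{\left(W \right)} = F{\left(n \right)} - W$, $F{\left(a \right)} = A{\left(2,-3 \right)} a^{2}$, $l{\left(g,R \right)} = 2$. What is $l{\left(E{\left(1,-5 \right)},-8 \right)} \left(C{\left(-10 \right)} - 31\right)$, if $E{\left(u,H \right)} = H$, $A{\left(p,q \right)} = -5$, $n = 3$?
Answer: $-132$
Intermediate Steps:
$F{\left(a \right)} = - 5 a^{2}$
$C{\left(W \right)} = -45 - W$ ($C{\left(W \right)} = - 5 \cdot 3^{2} - W = \left(-5\right) 9 - W = -45 - W$)
$l{\left(E{\left(1,-5 \right)},-8 \right)} \left(C{\left(-10 \right)} - 31\right) = 2 \left(\left(-45 - -10\right) - 31\right) = 2 \left(\left(-45 + 10\right) - 31\right) = 2 \left(-35 - 31\right) = 2 \left(-66\right) = -132$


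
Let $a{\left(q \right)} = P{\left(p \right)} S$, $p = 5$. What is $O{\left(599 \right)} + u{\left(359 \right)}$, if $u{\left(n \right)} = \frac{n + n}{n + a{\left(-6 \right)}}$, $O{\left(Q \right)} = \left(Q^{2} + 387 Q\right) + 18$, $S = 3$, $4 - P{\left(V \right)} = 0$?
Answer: $\frac{219125190}{371} \approx 5.9063 \cdot 10^{5}$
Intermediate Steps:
$P{\left(V \right)} = 4$ ($P{\left(V \right)} = 4 - 0 = 4 + 0 = 4$)
$O{\left(Q \right)} = 18 + Q^{2} + 387 Q$
$a{\left(q \right)} = 12$ ($a{\left(q \right)} = 4 \cdot 3 = 12$)
$u{\left(n \right)} = \frac{2 n}{12 + n}$ ($u{\left(n \right)} = \frac{n + n}{n + 12} = \frac{2 n}{12 + n}$)
$O{\left(599 \right)} + u{\left(359 \right)} = \left(18 + 599^{2} + 387 \cdot 599\right) + 2 \cdot 359 \frac{1}{12 + 359} = \left(18 + 358801 + 231813\right) + 2 \cdot 359 \cdot \frac{1}{371} = 590632 + 2 \cdot 359 \cdot \frac{1}{371} = 590632 + \frac{718}{371} = \frac{219125190}{371}$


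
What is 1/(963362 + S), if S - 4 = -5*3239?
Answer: 1/947171 ≈ 1.0558e-6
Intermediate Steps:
S = -16191 (S = 4 - 5*3239 = 4 - 16195 = -16191)
1/(963362 + S) = 1/(963362 - 16191) = 1/947171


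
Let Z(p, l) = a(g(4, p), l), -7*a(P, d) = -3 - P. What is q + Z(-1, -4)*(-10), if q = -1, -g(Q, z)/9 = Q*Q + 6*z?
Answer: 863/7 ≈ 123.29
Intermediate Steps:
g(Q, z) = -54*z - 9*Q² (g(Q, z) = -9*(Q*Q + 6*z) = -9*(Q² + 6*z) = -54*z - 9*Q²)
a(P, d) = 3/7 + P/7 (a(P, d) = -(-3 - P)/7 = 3/7 + P/7)
Z(p, l) = -141/7 - 54*p/7 (Z(p, l) = 3/7 + (-54*p - 9*4²)/7 = 3/7 + (-54*p - 9*16)/7 = 3/7 + (-54*p - 144)/7 = 3/7 + (-144 - 54*p)/7 = 3/7 + (-144/7 - 54*p/7) = -141/7 - 54*p/7)
q + Z(-1, -4)*(-10) = -1 + (-141/7 - 54/7*(-1))*(-10) = -1 + (-141/7 + 54/7)*(-10) = -1 - 87/7*(-10) = -1 + 870/7 = 863/7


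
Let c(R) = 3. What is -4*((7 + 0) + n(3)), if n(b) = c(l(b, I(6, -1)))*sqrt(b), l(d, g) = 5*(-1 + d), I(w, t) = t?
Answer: -28 - 12*sqrt(3) ≈ -48.785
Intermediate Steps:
l(d, g) = -5 + 5*d
n(b) = 3*sqrt(b)
-4*((7 + 0) + n(3)) = -4*((7 + 0) + 3*sqrt(3)) = -4*(7 + 3*sqrt(3)) = -28 - 12*sqrt(3)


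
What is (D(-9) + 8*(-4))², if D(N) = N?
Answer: 1681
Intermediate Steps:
(D(-9) + 8*(-4))² = (-9 + 8*(-4))² = (-9 - 32)² = (-41)² = 1681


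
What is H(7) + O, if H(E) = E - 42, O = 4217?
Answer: 4182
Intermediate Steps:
H(E) = -42 + E
H(7) + O = (-42 + 7) + 4217 = -35 + 4217 = 4182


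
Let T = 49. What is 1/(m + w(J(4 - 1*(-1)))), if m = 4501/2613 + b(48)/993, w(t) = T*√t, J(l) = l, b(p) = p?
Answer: -1324719166017/8978080760878724 + 36654802771041*√5/8978080760878724 ≈ 0.0089816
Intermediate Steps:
w(t) = 49*√t
m = 1531639/864903 (m = 4501/2613 + 48/993 = 4501*(1/2613) + 48*(1/993) = 4501/2613 + 16/331 = 1531639/864903 ≈ 1.7709)
1/(m + w(J(4 - 1*(-1)))) = 1/(1531639/864903 + 49*√(4 - 1*(-1))) = 1/(1531639/864903 + 49*√(4 + 1)) = 1/(1531639/864903 + 49*√5)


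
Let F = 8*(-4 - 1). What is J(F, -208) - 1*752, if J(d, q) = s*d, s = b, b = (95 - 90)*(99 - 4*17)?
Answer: -6952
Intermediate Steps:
b = 155 (b = 5*(99 - 68) = 5*31 = 155)
F = -40 (F = 8*(-5) = -40)
s = 155
J(d, q) = 155*d
J(F, -208) - 1*752 = 155*(-40) - 1*752 = -6200 - 752 = -6952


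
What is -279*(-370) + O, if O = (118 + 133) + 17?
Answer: 103498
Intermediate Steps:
O = 268 (O = 251 + 17 = 268)
-279*(-370) + O = -279*(-370) + 268 = 103230 + 268 = 103498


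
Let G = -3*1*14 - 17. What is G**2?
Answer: 3481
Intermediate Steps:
G = -59 (G = -3*14 - 17 = -42 - 17 = -59)
G**2 = (-59)**2 = 3481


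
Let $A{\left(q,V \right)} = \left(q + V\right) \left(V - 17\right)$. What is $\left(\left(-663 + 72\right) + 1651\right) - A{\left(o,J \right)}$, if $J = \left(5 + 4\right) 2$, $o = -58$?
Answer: $1100$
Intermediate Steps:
$J = 18$ ($J = 9 \cdot 2 = 18$)
$A{\left(q,V \right)} = \left(-17 + V\right) \left(V + q\right)$ ($A{\left(q,V \right)} = \left(V + q\right) \left(-17 + V\right) = \left(-17 + V\right) \left(V + q\right)$)
$\left(\left(-663 + 72\right) + 1651\right) - A{\left(o,J \right)} = \left(\left(-663 + 72\right) + 1651\right) - \left(18^{2} - 306 - -986 + 18 \left(-58\right)\right) = \left(-591 + 1651\right) - \left(324 - 306 + 986 - 1044\right) = 1060 - -40 = 1060 + 40 = 1100$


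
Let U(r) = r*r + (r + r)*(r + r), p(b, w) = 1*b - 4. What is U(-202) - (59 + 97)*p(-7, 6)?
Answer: 205736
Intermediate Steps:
p(b, w) = -4 + b (p(b, w) = b - 4 = -4 + b)
U(r) = 5*r² (U(r) = r² + (2*r)*(2*r) = r² + 4*r² = 5*r²)
U(-202) - (59 + 97)*p(-7, 6) = 5*(-202)² - (59 + 97)*(-4 - 7) = 5*40804 - 156*(-11) = 204020 - 1*(-1716) = 204020 + 1716 = 205736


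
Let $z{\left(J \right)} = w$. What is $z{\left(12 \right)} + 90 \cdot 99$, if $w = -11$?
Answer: $8899$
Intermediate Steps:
$z{\left(J \right)} = -11$
$z{\left(12 \right)} + 90 \cdot 99 = -11 + 90 \cdot 99 = -11 + 8910 = 8899$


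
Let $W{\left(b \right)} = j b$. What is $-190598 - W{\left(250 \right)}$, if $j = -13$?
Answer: $-187348$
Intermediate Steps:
$W{\left(b \right)} = - 13 b$
$-190598 - W{\left(250 \right)} = -190598 - \left(-13\right) 250 = -190598 - -3250 = -190598 + 3250 = -187348$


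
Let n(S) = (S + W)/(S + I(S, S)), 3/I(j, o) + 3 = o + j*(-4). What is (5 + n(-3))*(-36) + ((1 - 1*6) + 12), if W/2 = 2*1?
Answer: -793/5 ≈ -158.60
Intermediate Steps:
I(j, o) = 3/(-3 + o - 4*j) (I(j, o) = 3/(-3 + (o + j*(-4))) = 3/(-3 + (o - 4*j)) = 3/(-3 + o - 4*j))
W = 4 (W = 2*(2*1) = 2*2 = 4)
n(S) = (4 + S)/(S - 3/(3 + 3*S)) (n(S) = (S + 4)/(S - 3/(3 - S + 4*S)) = (4 + S)/(S - 3/(3 + 3*S)))
(5 + n(-3))*(-36) + ((1 - 1*6) + 12) = (5 + (1 - 3)*(4 - 3)/(-1 - 3*(1 - 3)))*(-36) + ((1 - 1*6) + 12) = (5 - 2*1/(-1 - 3*(-2)))*(-36) + ((1 - 6) + 12) = (5 - 2*1/(-1 + 6))*(-36) + (-5 + 12) = (5 - 2*1/5)*(-36) + 7 = (5 + (1/5)*(-2)*1)*(-36) + 7 = (5 - 2/5)*(-36) + 7 = (23/5)*(-36) + 7 = -828/5 + 7 = -793/5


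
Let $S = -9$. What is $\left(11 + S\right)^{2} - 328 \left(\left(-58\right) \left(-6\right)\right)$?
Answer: $-114140$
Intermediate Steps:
$\left(11 + S\right)^{2} - 328 \left(\left(-58\right) \left(-6\right)\right) = \left(11 - 9\right)^{2} - 328 \left(\left(-58\right) \left(-6\right)\right) = 2^{2} - 114144 = 4 - 114144 = -114140$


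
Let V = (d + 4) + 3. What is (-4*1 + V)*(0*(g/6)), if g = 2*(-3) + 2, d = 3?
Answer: 0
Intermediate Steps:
g = -4 (g = -6 + 2 = -4)
V = 10 (V = (3 + 4) + 3 = 7 + 3 = 10)
(-4*1 + V)*(0*(g/6)) = (-4*1 + 10)*(0*(-4/6)) = (-4 + 10)*(0*(-4*⅙)) = 6*(0*(-⅔)) = 6*0 = 0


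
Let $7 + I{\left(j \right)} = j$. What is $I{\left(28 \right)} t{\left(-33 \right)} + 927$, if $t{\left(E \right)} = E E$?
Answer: $23796$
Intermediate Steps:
$t{\left(E \right)} = E^{2}$
$I{\left(j \right)} = -7 + j$
$I{\left(28 \right)} t{\left(-33 \right)} + 927 = \left(-7 + 28\right) \left(-33\right)^{2} + 927 = 21 \cdot 1089 + 927 = 22869 + 927 = 23796$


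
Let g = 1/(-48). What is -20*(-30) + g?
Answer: 28799/48 ≈ 599.98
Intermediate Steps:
g = -1/48 ≈ -0.020833
-20*(-30) + g = -20*(-30) - 1/48 = 600 - 1/48 = 28799/48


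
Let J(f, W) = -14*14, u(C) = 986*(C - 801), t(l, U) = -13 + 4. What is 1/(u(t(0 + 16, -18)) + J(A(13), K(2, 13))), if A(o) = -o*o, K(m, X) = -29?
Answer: -1/798856 ≈ -1.2518e-6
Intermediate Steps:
t(l, U) = -9
A(o) = -o**2
u(C) = -789786 + 986*C (u(C) = 986*(-801 + C) = -789786 + 986*C)
J(f, W) = -196
1/(u(t(0 + 16, -18)) + J(A(13), K(2, 13))) = 1/((-789786 + 986*(-9)) - 196) = 1/((-789786 - 8874) - 196) = 1/(-798660 - 196) = 1/(-798856) = -1/798856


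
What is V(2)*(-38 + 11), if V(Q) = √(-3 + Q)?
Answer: -27*I ≈ -27.0*I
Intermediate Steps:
V(2)*(-38 + 11) = √(-3 + 2)*(-38 + 11) = √(-1)*(-27) = I*(-27) = -27*I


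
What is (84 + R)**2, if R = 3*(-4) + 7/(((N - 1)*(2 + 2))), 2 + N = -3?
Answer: 2961841/576 ≈ 5142.1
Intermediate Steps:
N = -5 (N = -2 - 3 = -5)
R = -295/24 (R = 3*(-4) + 7/(((-5 - 1)*(2 + 2))) = -12 + 7/((-6*4)) = -12 + 7/(-24) = -12 + 7*(-1/24) = -12 - 7/24 = -295/24 ≈ -12.292)
(84 + R)**2 = (84 - 295/24)**2 = (1721/24)**2 = 2961841/576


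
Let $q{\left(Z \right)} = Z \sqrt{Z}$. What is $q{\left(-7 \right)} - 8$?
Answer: $-8 - 7 i \sqrt{7} \approx -8.0 - 18.52 i$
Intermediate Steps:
$q{\left(Z \right)} = Z^{\frac{3}{2}}$
$q{\left(-7 \right)} - 8 = \left(-7\right)^{\frac{3}{2}} - 8 = - 7 i \sqrt{7} - 8 = -8 - 7 i \sqrt{7}$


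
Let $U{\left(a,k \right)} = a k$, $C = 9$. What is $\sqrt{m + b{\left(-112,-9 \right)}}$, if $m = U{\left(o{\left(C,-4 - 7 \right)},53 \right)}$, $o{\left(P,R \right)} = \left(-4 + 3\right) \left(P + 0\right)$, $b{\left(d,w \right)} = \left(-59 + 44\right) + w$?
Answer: $i \sqrt{501} \approx 22.383 i$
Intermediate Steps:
$b{\left(d,w \right)} = -15 + w$
$o{\left(P,R \right)} = - P$
$m = -477$ ($m = \left(-1\right) 9 \cdot 53 = \left(-9\right) 53 = -477$)
$\sqrt{m + b{\left(-112,-9 \right)}} = \sqrt{-477 - 24} = \sqrt{-501} = i \sqrt{501}$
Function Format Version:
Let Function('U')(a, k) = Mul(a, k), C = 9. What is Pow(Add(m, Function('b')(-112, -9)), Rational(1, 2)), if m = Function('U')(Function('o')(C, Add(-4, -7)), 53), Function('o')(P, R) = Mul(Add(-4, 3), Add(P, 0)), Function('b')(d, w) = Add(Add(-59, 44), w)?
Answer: Mul(I, Pow(501, Rational(1, 2))) ≈ Mul(22.383, I)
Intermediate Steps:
Function('b')(d, w) = Add(-15, w)
Function('o')(P, R) = Mul(-1, P)
m = -477 (m = Mul(Mul(-1, 9), 53) = Mul(-9, 53) = -477)
Pow(Add(m, Function('b')(-112, -9)), Rational(1, 2)) = Pow(Add(-477, Add(-15, -9)), Rational(1, 2)) = Pow(Add(-477, -24), Rational(1, 2)) = Pow(-501, Rational(1, 2)) = Mul(I, Pow(501, Rational(1, 2)))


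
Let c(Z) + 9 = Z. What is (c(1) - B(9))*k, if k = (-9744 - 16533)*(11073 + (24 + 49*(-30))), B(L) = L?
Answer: 4300467543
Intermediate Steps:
c(Z) = -9 + Z
k = -252968679 (k = -26277*(11073 + (24 - 1470)) = -26277*(11073 - 1446) = -26277*9627 = -252968679)
(c(1) - B(9))*k = ((-9 + 1) - 1*9)*(-252968679) = (-8 - 9)*(-252968679) = -17*(-252968679) = 4300467543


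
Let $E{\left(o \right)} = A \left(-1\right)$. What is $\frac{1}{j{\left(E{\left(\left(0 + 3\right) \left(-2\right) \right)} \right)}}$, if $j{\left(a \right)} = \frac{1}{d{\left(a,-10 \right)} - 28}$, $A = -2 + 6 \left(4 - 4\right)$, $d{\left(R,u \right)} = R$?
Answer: $-26$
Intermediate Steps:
$A = -2$ ($A = -2 + 6 \cdot 0 = -2 + 0 = -2$)
$E{\left(o \right)} = 2$ ($E{\left(o \right)} = \left(-2\right) \left(-1\right) = 2$)
$j{\left(a \right)} = \frac{1}{-28 + a}$ ($j{\left(a \right)} = \frac{1}{a - 28} = \frac{1}{-28 + a}$)
$\frac{1}{j{\left(E{\left(\left(0 + 3\right) \left(-2\right) \right)} \right)}} = \frac{1}{\frac{1}{-28 + 2}} = \frac{1}{\frac{1}{-26}} = \frac{1}{- \frac{1}{26}} = -26$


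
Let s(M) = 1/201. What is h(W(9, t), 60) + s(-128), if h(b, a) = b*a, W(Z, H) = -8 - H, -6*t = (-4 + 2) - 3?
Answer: -106529/201 ≈ -530.00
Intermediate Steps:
t = 5/6 (t = -((-4 + 2) - 3)/6 = -(-2 - 3)/6 = -1/6*(-5) = 5/6 ≈ 0.83333)
s(M) = 1/201
h(b, a) = a*b
h(W(9, t), 60) + s(-128) = 60*(-8 - 1*5/6) + 1/201 = 60*(-8 - 5/6) + 1/201 = 60*(-53/6) + 1/201 = -530 + 1/201 = -106529/201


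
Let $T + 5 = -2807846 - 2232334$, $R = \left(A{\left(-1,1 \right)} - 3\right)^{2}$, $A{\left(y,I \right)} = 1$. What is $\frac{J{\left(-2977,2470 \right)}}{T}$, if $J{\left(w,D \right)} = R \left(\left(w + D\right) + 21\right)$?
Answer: $\frac{1944}{5040185} \approx 0.0003857$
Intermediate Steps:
$R = 4$ ($R = \left(1 - 3\right)^{2} = \left(-2\right)^{2} = 4$)
$J{\left(w,D \right)} = 84 + 4 D + 4 w$ ($J{\left(w,D \right)} = 4 \left(\left(w + D\right) + 21\right) = 4 \left(\left(D + w\right) + 21\right) = 4 \left(21 + D + w\right) = 84 + 4 D + 4 w$)
$T = -5040185$ ($T = -5 - 5040180 = -5040185$)
$\frac{J{\left(-2977,2470 \right)}}{T} = \frac{84 + 4 \cdot 2470 + 4 \left(-2977\right)}{-5040185} = \left(84 + 9880 - 11908\right) \left(- \frac{1}{5040185}\right) = \left(-1944\right) \left(- \frac{1}{5040185}\right) = \frac{1944}{5040185}$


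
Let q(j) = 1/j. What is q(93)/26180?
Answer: 1/2434740 ≈ 4.1072e-7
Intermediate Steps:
q(93)/26180 = 1/(93*26180) = (1/93)*(1/26180) = 1/2434740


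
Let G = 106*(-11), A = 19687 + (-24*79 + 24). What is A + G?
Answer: 16649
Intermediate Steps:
A = 17815 (A = 19687 + (-1896 + 24) = 19687 - 1872 = 17815)
G = -1166
A + G = 17815 - 1166 = 16649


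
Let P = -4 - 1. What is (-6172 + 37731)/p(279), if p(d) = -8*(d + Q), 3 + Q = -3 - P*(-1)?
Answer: -31559/2144 ≈ -14.720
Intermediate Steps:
P = -5
Q = -11 (Q = -3 + (-3 - (-5)*(-1)) = -3 + (-3 - 1*5) = -3 + (-3 - 5) = -3 - 8 = -11)
p(d) = 88 - 8*d (p(d) = -8*(d - 11) = -8*(-11 + d) = 88 - 8*d)
(-6172 + 37731)/p(279) = (-6172 + 37731)/(88 - 8*279) = 31559/(88 - 2232) = 31559/(-2144) = 31559*(-1/2144) = -31559/2144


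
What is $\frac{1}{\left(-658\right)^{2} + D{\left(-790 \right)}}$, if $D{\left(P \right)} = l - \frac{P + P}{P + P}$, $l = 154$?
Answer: $\frac{1}{433117} \approx 2.3088 \cdot 10^{-6}$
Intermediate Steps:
$D{\left(P \right)} = 153$ ($D{\left(P \right)} = 154 - \frac{P + P}{P + P} = 154 - \frac{2 P}{2 P} = 154 - 2 P \frac{1}{2 P} = 154 - 1 = 153$)
$\frac{1}{\left(-658\right)^{2} + D{\left(-790 \right)}} = \frac{1}{\left(-658\right)^{2} + 153} = \frac{1}{432964 + 153} = \frac{1}{433117}$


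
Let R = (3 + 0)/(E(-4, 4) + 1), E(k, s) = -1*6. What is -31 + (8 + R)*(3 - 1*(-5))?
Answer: 141/5 ≈ 28.200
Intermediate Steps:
E(k, s) = -6
R = -3/5 (R = (3 + 0)/(-6 + 1) = 3/(-5) = 3*(-1/5) = -3/5 ≈ -0.60000)
-31 + (8 + R)*(3 - 1*(-5)) = -31 + (8 - 3/5)*(3 - 1*(-5)) = -31 + 37*(3 + 5)/5 = -31 + (37/5)*8 = -31 + 296/5 = 141/5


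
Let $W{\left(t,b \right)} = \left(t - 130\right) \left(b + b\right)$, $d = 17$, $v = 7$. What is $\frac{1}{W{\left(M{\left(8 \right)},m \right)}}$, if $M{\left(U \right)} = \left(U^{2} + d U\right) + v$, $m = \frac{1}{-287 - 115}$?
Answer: $- \frac{201}{77} \approx -2.6104$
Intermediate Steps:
$m = - \frac{1}{402}$ ($m = \frac{1}{-402} = - \frac{1}{402} \approx -0.0024876$)
$M{\left(U \right)} = 7 + U^{2} + 17 U$ ($M{\left(U \right)} = \left(U^{2} + 17 U\right) + 7 = 7 + U^{2} + 17 U$)
$W{\left(t,b \right)} = 2 b \left(-130 + t\right)$ ($W{\left(t,b \right)} = \left(-130 + t\right) 2 b = 2 b \left(-130 + t\right)$)
$\frac{1}{W{\left(M{\left(8 \right)},m \right)}} = \frac{1}{2 \left(- \frac{1}{402}\right) \left(-130 + \left(7 + 8^{2} + 17 \cdot 8\right)\right)} = \frac{1}{2 \left(- \frac{1}{402}\right) \left(-130 + \left(7 + 64 + 136\right)\right)} = \frac{1}{2 \left(- \frac{1}{402}\right) \left(-130 + 207\right)} = \frac{1}{2 \left(- \frac{1}{402}\right) 77} = \frac{1}{- \frac{77}{201}} = - \frac{201}{77}$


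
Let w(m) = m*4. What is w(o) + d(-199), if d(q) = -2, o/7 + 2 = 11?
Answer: 250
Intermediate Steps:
o = 63 (o = -14 + 7*11 = -14 + 77 = 63)
w(m) = 4*m
w(o) + d(-199) = 4*63 - 2 = 252 - 2 = 250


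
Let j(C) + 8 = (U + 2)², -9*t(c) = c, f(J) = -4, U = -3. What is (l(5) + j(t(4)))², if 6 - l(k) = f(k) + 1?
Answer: 4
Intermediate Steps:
t(c) = -c/9
j(C) = -7 (j(C) = -8 + (-3 + 2)² = -8 + (-1)² = -8 + 1 = -7)
l(k) = 9 (l(k) = 6 - (-4 + 1) = 6 - 1*(-3) = 6 + 3 = 9)
(l(5) + j(t(4)))² = (9 - 7)² = 2² = 4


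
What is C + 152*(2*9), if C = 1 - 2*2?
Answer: 2733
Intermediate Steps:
C = -3 (C = 1 - 4 = -3)
C + 152*(2*9) = -3 + 152*(2*9) = -3 + 152*18 = -3 + 2736 = 2733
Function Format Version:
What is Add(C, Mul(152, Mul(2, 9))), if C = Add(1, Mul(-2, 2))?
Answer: 2733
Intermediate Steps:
C = -3 (C = Add(1, -4) = -3)
Add(C, Mul(152, Mul(2, 9))) = Add(-3, Mul(152, Mul(2, 9))) = Add(-3, Mul(152, 18)) = Add(-3, 2736) = 2733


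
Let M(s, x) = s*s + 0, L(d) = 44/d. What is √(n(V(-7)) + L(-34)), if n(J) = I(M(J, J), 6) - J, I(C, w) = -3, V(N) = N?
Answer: √782/17 ≈ 1.6450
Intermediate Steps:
M(s, x) = s² (M(s, x) = s² + 0 = s²)
n(J) = -3 - J
√(n(V(-7)) + L(-34)) = √((-3 - 1*(-7)) + 44/(-34)) = √((-3 + 7) + 44*(-1/34)) = √(4 - 22/17) = √(46/17) = √782/17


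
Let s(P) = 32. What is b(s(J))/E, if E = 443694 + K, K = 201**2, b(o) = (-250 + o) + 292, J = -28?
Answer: 74/484095 ≈ 0.00015286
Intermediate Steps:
b(o) = 42 + o
K = 40401
E = 484095 (E = 443694 + 40401 = 484095)
b(s(J))/E = (42 + 32)/484095 = 74*(1/484095) = 74/484095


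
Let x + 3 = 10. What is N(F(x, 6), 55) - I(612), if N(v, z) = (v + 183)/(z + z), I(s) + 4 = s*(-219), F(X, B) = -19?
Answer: 7371842/55 ≈ 1.3403e+5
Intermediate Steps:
x = 7 (x = -3 + 10 = 7)
I(s) = -4 - 219*s (I(s) = -4 + s*(-219) = -4 - 219*s)
N(v, z) = (183 + v)/(2*z) (N(v, z) = (183 + v)/((2*z)) = (183 + v)*(1/(2*z)) = (183 + v)/(2*z))
N(F(x, 6), 55) - I(612) = (½)*(183 - 19)/55 - (-4 - 219*612) = (½)*(1/55)*164 - (-4 - 134028) = 82/55 - 1*(-134032) = 82/55 + 134032 = 7371842/55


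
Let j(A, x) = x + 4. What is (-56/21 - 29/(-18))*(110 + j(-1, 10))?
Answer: -1178/9 ≈ -130.89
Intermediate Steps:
j(A, x) = 4 + x
(-56/21 - 29/(-18))*(110 + j(-1, 10)) = (-56/21 - 29/(-18))*(110 + (4 + 10)) = (-56*1/21 - 29*(-1/18))*(110 + 14) = (-8/3 + 29/18)*124 = -19/18*124 = -1178/9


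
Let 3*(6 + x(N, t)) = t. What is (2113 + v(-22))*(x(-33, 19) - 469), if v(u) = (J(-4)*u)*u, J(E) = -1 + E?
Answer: 431642/3 ≈ 1.4388e+5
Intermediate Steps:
x(N, t) = -6 + t/3
v(u) = -5*u² (v(u) = ((-1 - 4)*u)*u = (-5*u)*u = -5*u²)
(2113 + v(-22))*(x(-33, 19) - 469) = (2113 - 5*(-22)²)*((-6 + (⅓)*19) - 469) = (2113 - 5*484)*((-6 + 19/3) - 469) = (2113 - 2420)*(⅓ - 469) = -307*(-1406/3) = 431642/3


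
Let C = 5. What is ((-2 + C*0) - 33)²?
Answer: 1225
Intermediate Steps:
((-2 + C*0) - 33)² = ((-2 + 5*0) - 33)² = ((-2 + 0) - 33)² = (-2 - 33)² = (-35)² = 1225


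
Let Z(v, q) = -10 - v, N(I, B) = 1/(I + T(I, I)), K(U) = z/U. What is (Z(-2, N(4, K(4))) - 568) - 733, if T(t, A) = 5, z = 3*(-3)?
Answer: -1309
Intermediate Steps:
z = -9
K(U) = -9/U
N(I, B) = 1/(5 + I) (N(I, B) = 1/(I + 5) = 1/(5 + I))
(Z(-2, N(4, K(4))) - 568) - 733 = ((-10 - 1*(-2)) - 568) - 733 = ((-10 + 2) - 568) - 733 = (-8 - 568) - 733 = -576 - 733 = -1309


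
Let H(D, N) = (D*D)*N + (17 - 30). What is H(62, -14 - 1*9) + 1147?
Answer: -87278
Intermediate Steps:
H(D, N) = -13 + N*D**2 (H(D, N) = D**2*N - 13 = N*D**2 - 13 = -13 + N*D**2)
H(62, -14 - 1*9) + 1147 = (-13 + (-14 - 1*9)*62**2) + 1147 = (-13 + (-14 - 9)*3844) + 1147 = (-13 - 23*3844) + 1147 = (-13 - 88412) + 1147 = -88425 + 1147 = -87278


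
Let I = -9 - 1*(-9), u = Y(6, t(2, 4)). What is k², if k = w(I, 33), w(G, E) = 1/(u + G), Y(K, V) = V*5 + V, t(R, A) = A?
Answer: 1/576 ≈ 0.0017361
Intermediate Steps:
Y(K, V) = 6*V (Y(K, V) = 5*V + V = 6*V)
u = 24 (u = 6*4 = 24)
I = 0 (I = -9 + 9 = 0)
w(G, E) = 1/(24 + G)
k = 1/24 (k = 1/(24 + 0) = 1/24 ≈ 0.041667)
k² = (1/24)² = 1/576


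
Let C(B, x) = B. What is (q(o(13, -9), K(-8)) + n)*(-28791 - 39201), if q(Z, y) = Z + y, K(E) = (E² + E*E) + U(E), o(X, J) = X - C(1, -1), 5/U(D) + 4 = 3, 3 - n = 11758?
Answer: 790067040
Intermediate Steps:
n = -11755 (n = 3 - 1*11758 = 3 - 11758 = -11755)
U(D) = -5 (U(D) = 5/(-4 + 3) = 5/(-1) = 5*(-1) = -5)
o(X, J) = -1 + X (o(X, J) = X - 1*1 = X - 1 = -1 + X)
K(E) = -5 + 2*E² (K(E) = (E² + E*E) - 5 = (E² + E²) - 5 = 2*E² - 5 = -5 + 2*E²)
(q(o(13, -9), K(-8)) + n)*(-28791 - 39201) = (((-1 + 13) + (-5 + 2*(-8)²)) - 11755)*(-28791 - 39201) = ((12 + (-5 + 2*64)) - 11755)*(-67992) = ((12 + (-5 + 128)) - 11755)*(-67992) = ((12 + 123) - 11755)*(-67992) = (135 - 11755)*(-67992) = -11620*(-67992) = 790067040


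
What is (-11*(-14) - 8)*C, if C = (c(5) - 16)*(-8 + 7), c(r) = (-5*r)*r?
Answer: 20586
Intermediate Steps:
c(r) = -5*r²
C = 141 (C = (-5*5² - 16)*(-8 + 7) = (-5*25 - 16)*(-1) = (-125 - 16)*(-1) = -141*(-1) = 141)
(-11*(-14) - 8)*C = (-11*(-14) - 8)*141 = (154 - 8)*141 = 146*141 = 20586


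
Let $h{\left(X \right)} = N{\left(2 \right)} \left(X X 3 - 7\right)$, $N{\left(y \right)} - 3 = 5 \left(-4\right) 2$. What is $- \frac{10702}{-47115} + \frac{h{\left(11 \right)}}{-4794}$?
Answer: $\frac{111984028}{37644885} \approx 2.9747$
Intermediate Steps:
$N{\left(y \right)} = -37$ ($N{\left(y \right)} = 3 + 5 \left(-4\right) 2 = 3 - 40 = -37$)
$h{\left(X \right)} = 259 - 111 X^{2}$ ($h{\left(X \right)} = - 37 \left(X X 3 - 7\right) = - 37 \left(X^{2} \cdot 3 - 7\right) = - 37 \left(3 X^{2} - 7\right) = - 37 \left(-7 + 3 X^{2}\right) = 259 - 111 X^{2}$)
$- \frac{10702}{-47115} + \frac{h{\left(11 \right)}}{-4794} = - \frac{10702}{-47115} + \frac{259 - 111 \cdot 11^{2}}{-4794} = \left(-10702\right) \left(- \frac{1}{47115}\right) + \left(259 - 13431\right) \left(- \frac{1}{4794}\right) = \frac{10702}{47115} + \left(259 - 13431\right) \left(- \frac{1}{4794}\right) = \frac{10702}{47115} - - \frac{6586}{2397} = \frac{10702}{47115} + \frac{6586}{2397} = \frac{111984028}{37644885}$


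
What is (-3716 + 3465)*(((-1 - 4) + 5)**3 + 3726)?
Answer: -935226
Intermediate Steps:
(-3716 + 3465)*(((-1 - 4) + 5)**3 + 3726) = -251*((-5 + 5)**3 + 3726) = -251*(0**3 + 3726) = -251*(0 + 3726) = -251*3726 = -935226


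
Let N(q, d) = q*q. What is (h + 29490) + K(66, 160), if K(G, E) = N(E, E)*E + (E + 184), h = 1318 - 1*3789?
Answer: 4123363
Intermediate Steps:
N(q, d) = q**2
h = -2471 (h = 1318 - 3789 = -2471)
K(G, E) = 184 + E + E**3 (K(G, E) = E**2*E + (E + 184) = E**3 + (184 + E) = 184 + E + E**3)
(h + 29490) + K(66, 160) = (-2471 + 29490) + (184 + 160 + 160**3) = 27019 + (184 + 160 + 4096000) = 27019 + 4096344 = 4123363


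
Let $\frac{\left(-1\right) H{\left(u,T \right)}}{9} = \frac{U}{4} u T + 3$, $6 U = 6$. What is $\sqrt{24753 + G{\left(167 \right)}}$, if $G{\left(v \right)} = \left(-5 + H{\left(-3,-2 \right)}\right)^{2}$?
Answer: $\frac{\sqrt{107293}}{2} \approx 163.78$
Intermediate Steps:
$U = 1$ ($U = \frac{1}{6} \cdot 6 = 1$)
$H{\left(u,T \right)} = -27 - \frac{9 T u}{4}$ ($H{\left(u,T \right)} = - 9 \left(1 \cdot \frac{1}{4} u T + 3\right) = - 9 \left(\frac{u}{4} T + 3\right) = - 9 \left(\frac{T u}{4} + 3\right) = - 9 \left(3 + \frac{T u}{4}\right) = -27 - \frac{9 T u}{4}$)
$G{\left(v \right)} = \frac{8281}{4}$ ($G{\left(v \right)} = \left(-5 - \left(27 - - \frac{27}{2}\right)\right)^{2} = \left(-5 - \frac{81}{2}\right)^{2} = \left(- \frac{91}{2}\right)^{2} = \frac{8281}{4}$)
$\sqrt{24753 + G{\left(167 \right)}} = \sqrt{24753 + \frac{8281}{4}} = \sqrt{\frac{107293}{4}} = \frac{\sqrt{107293}}{2}$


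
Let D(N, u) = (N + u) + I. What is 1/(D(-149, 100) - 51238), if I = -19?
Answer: -1/51306 ≈ -1.9491e-5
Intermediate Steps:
D(N, u) = -19 + N + u (D(N, u) = (N + u) - 19 = -19 + N + u)
1/(D(-149, 100) - 51238) = 1/((-19 - 149 + 100) - 51238) = 1/(-68 - 51238) = 1/(-51306) = -1/51306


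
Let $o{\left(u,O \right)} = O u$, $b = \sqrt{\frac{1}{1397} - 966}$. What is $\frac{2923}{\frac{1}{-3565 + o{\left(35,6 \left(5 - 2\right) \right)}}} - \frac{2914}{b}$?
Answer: $-8579005 + \frac{2914 i \sqrt{1885252897}}{1349501} \approx -8.579 \cdot 10^{6} + 93.756 i$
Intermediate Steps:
$b = \frac{i \sqrt{1885252897}}{1397}$ ($b = \sqrt{\frac{1}{1397} - 966} = \sqrt{- \frac{1349501}{1397}} = \frac{i \sqrt{1885252897}}{1397} \approx 31.081 i$)
$\frac{2923}{\frac{1}{-3565 + o{\left(35,6 \left(5 - 2\right) \right)}}} - \frac{2914}{b} = \frac{2923}{\frac{1}{-3565 + 6 \left(5 - 2\right) 35}} - \frac{2914}{\frac{1}{1397} i \sqrt{1885252897}} = \frac{2923}{\frac{1}{-3565 + 6 \cdot 3 \cdot 35}} - 2914 \left(- \frac{i \sqrt{1885252897}}{1349501}\right) = \frac{2923}{\frac{1}{-3565 + 18 \cdot 35}} + \frac{2914 i \sqrt{1885252897}}{1349501} = \frac{2923}{\frac{1}{-3565 + 630}} + \frac{2914 i \sqrt{1885252897}}{1349501} = \frac{2923}{\frac{1}{-2935}} + \frac{2914 i \sqrt{1885252897}}{1349501} = \frac{2923}{- \frac{1}{2935}} + \frac{2914 i \sqrt{1885252897}}{1349501} = 2923 \left(-2935\right) + \frac{2914 i \sqrt{1885252897}}{1349501} = -8579005 + \frac{2914 i \sqrt{1885252897}}{1349501}$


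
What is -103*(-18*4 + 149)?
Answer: -7931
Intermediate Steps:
-103*(-18*4 + 149) = -103*(-72 + 149) = -103*77 = -1*7931 = -7931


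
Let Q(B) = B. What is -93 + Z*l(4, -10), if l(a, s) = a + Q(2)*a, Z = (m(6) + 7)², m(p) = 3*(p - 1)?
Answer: 5715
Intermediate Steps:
m(p) = -3 + 3*p (m(p) = 3*(-1 + p) = -3 + 3*p)
Z = 484 (Z = ((-3 + 3*6) + 7)² = ((-3 + 18) + 7)² = (15 + 7)² = 22² = 484)
l(a, s) = 3*a (l(a, s) = a + 2*a = 3*a)
-93 + Z*l(4, -10) = -93 + 484*(3*4) = -93 + 484*12 = -93 + 5808 = 5715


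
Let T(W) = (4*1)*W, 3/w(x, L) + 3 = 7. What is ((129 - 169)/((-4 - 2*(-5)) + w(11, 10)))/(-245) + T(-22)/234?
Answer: -6052/17199 ≈ -0.35188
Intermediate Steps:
w(x, L) = ¾ (w(x, L) = 3/(-3 + 7) = 3/4 = 3*(¼) = ¾)
T(W) = 4*W
((129 - 169)/((-4 - 2*(-5)) + w(11, 10)))/(-245) + T(-22)/234 = ((129 - 169)/((-4 - 2*(-5)) + ¾))/(-245) + (4*(-22))/234 = -40/((-4 + 10) + ¾)*(-1/245) - 88*1/234 = -40/(6 + ¾)*(-1/245) - 44/117 = -40/27/4*(-1/245) - 44/117 = -40*4/27*(-1/245) - 44/117 = -160/27*(-1/245) - 44/117 = 32/1323 - 44/117 = -6052/17199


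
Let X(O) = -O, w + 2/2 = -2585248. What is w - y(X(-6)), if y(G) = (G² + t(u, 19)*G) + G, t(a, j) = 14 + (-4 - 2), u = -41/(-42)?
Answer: -2585339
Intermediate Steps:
w = -2585249 (w = -1 - 2585248 = -2585249)
u = 41/42 (u = -41*(-1/42) = 41/42 ≈ 0.97619)
t(a, j) = 8 (t(a, j) = 14 - 6 = 8)
y(G) = G² + 9*G (y(G) = (G² + 8*G) + G = G² + 9*G)
w - y(X(-6)) = -2585249 - (-1*(-6))*(9 - 1*(-6)) = -2585249 - 6*(9 + 6) = -2585249 - 6*15 = -2585249 - 1*90 = -2585249 - 90 = -2585339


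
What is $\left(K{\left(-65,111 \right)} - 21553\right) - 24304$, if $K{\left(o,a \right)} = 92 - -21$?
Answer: $-45744$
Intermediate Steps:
$K{\left(o,a \right)} = 113$ ($K{\left(o,a \right)} = 92 + 21 = 113$)
$\left(K{\left(-65,111 \right)} - 21553\right) - 24304 = \left(113 - 21553\right) - 24304 = -21440 - 24304 = -45744$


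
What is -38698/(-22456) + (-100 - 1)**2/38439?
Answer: 858293039/431593092 ≈ 1.9887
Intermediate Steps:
-38698/(-22456) + (-100 - 1)**2/38439 = -38698*(-1/22456) + (-101)**2*(1/38439) = 19349/11228 + 10201*(1/38439) = 19349/11228 + 10201/38439 = 858293039/431593092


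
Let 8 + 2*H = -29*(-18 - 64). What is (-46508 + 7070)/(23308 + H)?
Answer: -5634/3499 ≈ -1.6102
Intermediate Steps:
H = 1185 (H = -4 + (-29*(-18 - 64))/2 = -4 + (-29*(-82))/2 = -4 + (1/2)*2378 = -4 + 1189 = 1185)
(-46508 + 7070)/(23308 + H) = (-46508 + 7070)/(23308 + 1185) = -39438/24493 = -39438*1/24493 = -5634/3499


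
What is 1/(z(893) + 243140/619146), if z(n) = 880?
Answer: 309573/272545810 ≈ 0.0011359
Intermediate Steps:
1/(z(893) + 243140/619146) = 1/(880 + 243140/619146) = 1/(880 + 243140*(1/619146)) = 1/(880 + 121570/309573) = 1/(272545810/309573) = 309573/272545810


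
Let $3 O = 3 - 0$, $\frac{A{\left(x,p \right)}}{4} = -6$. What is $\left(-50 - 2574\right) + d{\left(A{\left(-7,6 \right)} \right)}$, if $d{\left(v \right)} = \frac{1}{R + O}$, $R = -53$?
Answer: $- \frac{136449}{52} \approx -2624.0$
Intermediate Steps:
$A{\left(x,p \right)} = -24$ ($A{\left(x,p \right)} = 4 \left(-6\right) = -24$)
$O = 1$ ($O = \frac{3 - 0}{3} = \frac{3 + 0}{3} = \frac{1}{3} \cdot 3 = 1$)
$d{\left(v \right)} = - \frac{1}{52}$ ($d{\left(v \right)} = \frac{1}{-53 + 1} = \frac{1}{-52} = - \frac{1}{52}$)
$\left(-50 - 2574\right) + d{\left(A{\left(-7,6 \right)} \right)} = \left(-50 - 2574\right) - \frac{1}{52} = -2624 - \frac{1}{52} = - \frac{136449}{52}$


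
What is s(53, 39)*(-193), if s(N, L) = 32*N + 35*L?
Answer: -590773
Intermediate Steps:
s(53, 39)*(-193) = (32*53 + 35*39)*(-193) = (1696 + 1365)*(-193) = 3061*(-193) = -590773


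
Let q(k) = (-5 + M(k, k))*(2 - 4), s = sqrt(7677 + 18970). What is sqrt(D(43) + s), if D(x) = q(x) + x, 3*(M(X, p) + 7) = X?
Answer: sqrt(345 + 9*sqrt(26647))/3 ≈ 14.198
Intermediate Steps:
M(X, p) = -7 + X/3
s = sqrt(26647) ≈ 163.24
q(k) = 24 - 2*k/3 (q(k) = (-5 + (-7 + k/3))*(2 - 4) = (-12 + k/3)*(-2) = 24 - 2*k/3)
D(x) = 24 + x/3 (D(x) = (24 - 2*x/3) + x = 24 + x/3)
sqrt(D(43) + s) = sqrt((24 + (1/3)*43) + sqrt(26647)) = sqrt((24 + 43/3) + sqrt(26647)) = sqrt(115/3 + sqrt(26647))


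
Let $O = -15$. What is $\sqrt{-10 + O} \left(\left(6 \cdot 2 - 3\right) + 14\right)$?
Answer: $115 i \approx 115.0 i$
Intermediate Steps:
$\sqrt{-10 + O} \left(\left(6 \cdot 2 - 3\right) + 14\right) = \sqrt{-10 - 15} \left(\left(6 \cdot 2 - 3\right) + 14\right) = \sqrt{-25} \left(\left(12 - 3\right) + 14\right) = 5 i \left(9 + 14\right) = 5 i 23 = 115 i$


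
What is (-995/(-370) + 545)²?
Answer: 1642599841/5476 ≈ 2.9996e+5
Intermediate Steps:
(-995/(-370) + 545)² = (-995*(-1/370) + 545)² = (199/74 + 545)² = (40529/74)² = 1642599841/5476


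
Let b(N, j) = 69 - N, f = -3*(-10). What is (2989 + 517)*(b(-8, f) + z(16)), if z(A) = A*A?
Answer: 1167498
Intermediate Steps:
f = 30
z(A) = A**2
(2989 + 517)*(b(-8, f) + z(16)) = (2989 + 517)*((69 - 1*(-8)) + 16**2) = 3506*((69 + 8) + 256) = 3506*(77 + 256) = 3506*333 = 1167498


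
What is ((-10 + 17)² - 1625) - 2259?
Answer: -3835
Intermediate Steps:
((-10 + 17)² - 1625) - 2259 = (7² - 1625) - 2259 = (49 - 1625) - 2259 = -1576 - 2259 = -3835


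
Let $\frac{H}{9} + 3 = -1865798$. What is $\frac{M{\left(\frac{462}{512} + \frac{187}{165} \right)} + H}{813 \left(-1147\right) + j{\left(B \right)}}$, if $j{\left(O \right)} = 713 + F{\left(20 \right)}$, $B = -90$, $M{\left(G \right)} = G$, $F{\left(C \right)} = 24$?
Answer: $\frac{64482074743}{3578012160} \approx 18.022$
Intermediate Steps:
$H = -16792209$ ($H = -27 + 9 \left(-1865798\right) = -27 - 16792182 = -16792209$)
$j{\left(O \right)} = 737$ ($j{\left(O \right)} = 713 + 24 = 737$)
$\frac{M{\left(\frac{462}{512} + \frac{187}{165} \right)} + H}{813 \left(-1147\right) + j{\left(B \right)}} = \frac{\left(\frac{462}{512} + \frac{187}{165}\right) - 16792209}{813 \left(-1147\right) + 737} = \frac{\left(462 \cdot \frac{1}{512} + 187 \cdot \frac{1}{165}\right) - 16792209}{-932511 + 737} = \frac{\left(\frac{231}{256} + \frac{17}{15}\right) - 16792209}{-931774} = \left(\frac{7817}{3840} - 16792209\right) \left(- \frac{1}{931774}\right) = \left(- \frac{64482074743}{3840}\right) \left(- \frac{1}{931774}\right) = \frac{64482074743}{3578012160}$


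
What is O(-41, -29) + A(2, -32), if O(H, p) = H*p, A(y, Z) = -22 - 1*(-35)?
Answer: 1202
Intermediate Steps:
A(y, Z) = 13 (A(y, Z) = -22 + 35 = 13)
O(-41, -29) + A(2, -32) = -41*(-29) + 13 = 1189 + 13 = 1202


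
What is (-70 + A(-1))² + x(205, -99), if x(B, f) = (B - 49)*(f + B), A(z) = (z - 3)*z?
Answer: 20892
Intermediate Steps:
A(z) = z*(-3 + z) (A(z) = (-3 + z)*z = z*(-3 + z))
x(B, f) = (-49 + B)*(B + f)
(-70 + A(-1))² + x(205, -99) = (-70 - (-3 - 1))² + (205² - 49*205 - 49*(-99) + 205*(-99)) = (-70 - 1*(-4))² + (42025 - 10045 + 4851 - 20295) = (-70 + 4)² + 16536 = (-66)² + 16536 = 4356 + 16536 = 20892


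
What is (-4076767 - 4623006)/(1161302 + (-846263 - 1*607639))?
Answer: 8699773/292600 ≈ 29.733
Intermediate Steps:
(-4076767 - 4623006)/(1161302 + (-846263 - 1*607639)) = -8699773/(1161302 + (-846263 - 607639)) = -8699773/(1161302 - 1453902) = -8699773/(-292600) = -8699773*(-1/292600) = 8699773/292600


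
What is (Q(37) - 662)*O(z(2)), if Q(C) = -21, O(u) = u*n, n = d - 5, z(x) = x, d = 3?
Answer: 2732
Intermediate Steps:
n = -2 (n = 3 - 5 = -2)
O(u) = -2*u (O(u) = u*(-2) = -2*u)
(Q(37) - 662)*O(z(2)) = (-21 - 662)*(-2*2) = -683*(-4) = 2732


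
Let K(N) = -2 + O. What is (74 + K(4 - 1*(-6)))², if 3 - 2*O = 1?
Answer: 5329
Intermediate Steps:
O = 1 (O = 3/2 - ½*1 = 3/2 - ½ = 1)
K(N) = -1 (K(N) = -2 + 1 = -1)
(74 + K(4 - 1*(-6)))² = (74 - 1)² = 73² = 5329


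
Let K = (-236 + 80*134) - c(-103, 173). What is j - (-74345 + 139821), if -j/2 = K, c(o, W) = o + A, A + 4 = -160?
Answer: -86978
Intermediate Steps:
A = -164 (A = -4 - 160 = -164)
c(o, W) = -164 + o (c(o, W) = o - 164 = -164 + o)
K = 10751 (K = (-236 + 80*134) - (-164 - 103) = (-236 + 10720) - 1*(-267) = 10484 + 267 = 10751)
j = -21502 (j = -2*10751 = -21502)
j - (-74345 + 139821) = -21502 - (-74345 + 139821) = -21502 - 1*65476 = -21502 - 65476 = -86978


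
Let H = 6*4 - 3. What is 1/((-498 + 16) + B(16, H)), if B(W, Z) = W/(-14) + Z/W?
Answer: -112/53965 ≈ -0.0020754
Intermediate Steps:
H = 21 (H = 24 - 3 = 21)
B(W, Z) = -W/14 + Z/W (B(W, Z) = W*(-1/14) + Z/W = -W/14 + Z/W)
1/((-498 + 16) + B(16, H)) = 1/((-498 + 16) + (-1/14*16 + 21/16)) = 1/(-482 + (-8/7 + 21*(1/16))) = 1/(-482 + (-8/7 + 21/16)) = 1/(-482 + 19/112) = 1/(-53965/112) = -112/53965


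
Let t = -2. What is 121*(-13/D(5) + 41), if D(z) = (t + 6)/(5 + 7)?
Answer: 242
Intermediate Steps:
D(z) = ⅓ (D(z) = (-2 + 6)/(5 + 7) = 4/12 = 4*(1/12) = ⅓)
121*(-13/D(5) + 41) = 121*(-13/⅓ + 41) = 121*(-13*3 + 41) = 121*(-39 + 41) = 121*2 = 242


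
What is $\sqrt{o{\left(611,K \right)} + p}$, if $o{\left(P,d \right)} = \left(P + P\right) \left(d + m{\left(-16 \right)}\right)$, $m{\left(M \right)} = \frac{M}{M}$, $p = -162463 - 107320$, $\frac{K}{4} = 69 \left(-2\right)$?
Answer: $i \sqrt{943105} \approx 971.14 i$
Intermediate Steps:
$K = -552$ ($K = 4 \cdot 69 \left(-2\right) = 4 \left(-138\right) = -552$)
$p = -269783$ ($p = -162463 - 107320 = -269783$)
$m{\left(M \right)} = 1$
$o{\left(P,d \right)} = 2 P \left(1 + d\right)$ ($o{\left(P,d \right)} = \left(P + P\right) \left(d + 1\right) = 2 P \left(1 + d\right)$)
$\sqrt{o{\left(611,K \right)} + p} = \sqrt{2 \cdot 611 \left(1 - 552\right) - 269783} = \sqrt{2 \cdot 611 \left(-551\right) - 269783} = \sqrt{-673322 - 269783} = \sqrt{-943105} = i \sqrt{943105}$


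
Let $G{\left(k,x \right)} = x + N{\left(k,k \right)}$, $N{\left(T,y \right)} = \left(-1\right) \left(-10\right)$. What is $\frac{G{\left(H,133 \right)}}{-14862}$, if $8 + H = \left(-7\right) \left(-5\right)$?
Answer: $- \frac{143}{14862} \approx -0.0096219$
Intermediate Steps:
$N{\left(T,y \right)} = 10$
$H = 27$ ($H = -8 - -35 = -8 + 35 = 27$)
$G{\left(k,x \right)} = 10 + x$ ($G{\left(k,x \right)} = x + 10 = 10 + x$)
$\frac{G{\left(H,133 \right)}}{-14862} = \frac{10 + 133}{-14862} = 143 \left(- \frac{1}{14862}\right) = - \frac{143}{14862}$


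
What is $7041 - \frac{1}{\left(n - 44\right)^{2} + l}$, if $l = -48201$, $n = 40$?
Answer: $\frac{339270586}{48185} \approx 7041.0$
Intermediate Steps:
$7041 - \frac{1}{\left(n - 44\right)^{2} + l} = 7041 - \frac{1}{\left(40 - 44\right)^{2} - 48201} = 7041 - \frac{1}{\left(-4\right)^{2} - 48201} = 7041 - \frac{1}{16 - 48201} = 7041 - \frac{1}{-48185} = 7041 - - \frac{1}{48185} = 7041 + \frac{1}{48185} = \frac{339270586}{48185}$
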